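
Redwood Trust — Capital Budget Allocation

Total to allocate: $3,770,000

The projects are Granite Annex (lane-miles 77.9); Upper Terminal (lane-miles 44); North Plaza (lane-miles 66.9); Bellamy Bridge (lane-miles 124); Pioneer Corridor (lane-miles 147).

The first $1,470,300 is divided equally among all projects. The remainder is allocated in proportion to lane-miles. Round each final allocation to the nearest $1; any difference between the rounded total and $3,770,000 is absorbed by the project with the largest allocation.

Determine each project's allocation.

Granite Annex: $683,679 | Upper Terminal: $514,127 | North Plaza: $628,662 | Bellamy Bridge: $914,249 | Pioneer Corridor: $1,029,283

Equal tier: $1,470,300 ÷ 5 = $294,060 apiece.
Remainder $2,299,700 by lane-miles (total 459.8): Granite Annex 389,618.60 → $389,619; Upper Terminal 220,066.99 → $220,067; North Plaza 334,601.85 → $334,602; Bellamy Bridge 620,188.78 → $620,189; Pioneer Corridor 735,223.79 → $735,224.
Rounding difference −$1 on remainder applied to Pioneer Corridor.
Totals: Granite Annex $294,060 + $389,619 = $683,679; Upper Terminal $294,060 + $220,067 = $514,127; North Plaza $294,060 + $334,602 = $628,662; Bellamy Bridge $294,060 + $620,189 = $914,249; Pioneer Corridor $294,060 + $735,223 = $1,029,283.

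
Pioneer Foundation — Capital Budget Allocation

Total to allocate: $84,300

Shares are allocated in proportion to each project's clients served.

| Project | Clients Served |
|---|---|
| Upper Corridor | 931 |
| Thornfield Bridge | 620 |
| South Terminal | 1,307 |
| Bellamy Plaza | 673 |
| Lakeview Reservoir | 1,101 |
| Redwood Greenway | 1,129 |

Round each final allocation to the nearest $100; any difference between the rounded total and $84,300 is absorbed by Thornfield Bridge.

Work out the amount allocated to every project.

Clients served total: 5,761.
Pro-rata amounts: Upper Corridor 931/5,761 × $84,300 = 13,623.21; Thornfield Bridge 620/5,761 × $84,300 = 9,072.38; South Terminal 1,307/5,761 × $84,300 = 19,125.17; Bellamy Plaza 673/5,761 × $84,300 = 9,847.93; Lakeview Reservoir 1,101/5,761 × $84,300 = 16,110.80; Redwood Greenway 1,129/5,761 × $84,300 = 16,520.52.
After rounding ($100): Upper Corridor $13,600; Thornfield Bridge $9,100; South Terminal $19,100; Bellamy Plaza $9,800; Lakeview Reservoir $16,100; Redwood Greenway $16,500. Sum = $84,200.
Difference $84,300 − $84,200 = +$100 applied to Thornfield Bridge: Thornfield Bridge becomes $9,200.

Upper Corridor: $13,600 · Thornfield Bridge: $9,200 · South Terminal: $19,100 · Bellamy Plaza: $9,800 · Lakeview Reservoir: $16,100 · Redwood Greenway: $16,500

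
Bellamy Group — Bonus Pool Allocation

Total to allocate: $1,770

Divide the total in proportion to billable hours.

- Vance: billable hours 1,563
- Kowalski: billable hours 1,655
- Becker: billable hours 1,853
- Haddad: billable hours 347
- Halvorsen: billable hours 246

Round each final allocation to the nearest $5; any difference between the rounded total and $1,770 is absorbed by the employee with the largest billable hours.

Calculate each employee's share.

Vance: $490 | Kowalski: $515 | Becker: $580 | Haddad: $110 | Halvorsen: $75

Sum of billable hours: 1,563 + 1,655 + 1,853 + 347 + 246 = 5,664.
Raw shares: Vance 488.44; Kowalski 517.19; Becker 579.06; Haddad 108.44; Halvorsen 76.88.
After rounding ($5): Vance $490; Kowalski $515; Becker $580; Haddad $110; Halvorsen $75. Sum = $1,770.
No rounding difference to absorb.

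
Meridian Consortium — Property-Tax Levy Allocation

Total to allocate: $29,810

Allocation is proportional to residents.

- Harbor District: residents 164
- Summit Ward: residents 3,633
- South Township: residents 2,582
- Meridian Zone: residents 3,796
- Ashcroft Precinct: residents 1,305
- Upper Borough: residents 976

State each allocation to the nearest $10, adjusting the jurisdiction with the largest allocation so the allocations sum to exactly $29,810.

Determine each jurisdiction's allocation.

Harbor District: $390 · Summit Ward: $8,690 · South Township: $6,180 · Meridian Zone: $9,090 · Ashcroft Precinct: $3,120 · Upper Borough: $2,340

Total residents = 12,456.
Pro-rata amounts: Harbor District 164/12,456 × $29,810 = 392.49; Summit Ward 3,633/12,456 × $29,810 = 8,694.58; South Township 2,582/12,456 × $29,810 = 6,179.30; Meridian Zone 3,796/12,456 × $29,810 = 9,084.68; Ashcroft Precinct 1,305/12,456 × $29,810 = 3,123.16; Upper Borough 976/12,456 × $29,810 = 2,335.79.
After rounding ($10): Harbor District $390; Summit Ward $8,690; South Township $6,180; Meridian Zone $9,080; Ashcroft Precinct $3,120; Upper Borough $2,340. Sum = $29,800.
Difference $29,810 − $29,800 = +$10 applied to largest allocation (Meridian Zone): Meridian Zone becomes $9,090.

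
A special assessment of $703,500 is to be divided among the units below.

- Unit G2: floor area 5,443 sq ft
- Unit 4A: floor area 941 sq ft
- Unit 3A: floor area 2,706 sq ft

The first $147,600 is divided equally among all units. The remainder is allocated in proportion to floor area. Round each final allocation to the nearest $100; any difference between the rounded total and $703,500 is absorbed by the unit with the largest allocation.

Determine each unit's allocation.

Equal tier: $147,600 ÷ 3 = $49,200 apiece.
Remainder $555,900 by floor area (total 9,090): Unit G2 332,867.29 → $332,900; Unit 4A 57,546.96 → $57,500; Unit 3A 165,485.74 → $165,500.
Totals: Unit G2 $49,200 + $332,900 = $382,100; Unit 4A $49,200 + $57,500 = $106,700; Unit 3A $49,200 + $165,500 = $214,700.

Unit G2: $382,100 · Unit 4A: $106,700 · Unit 3A: $214,700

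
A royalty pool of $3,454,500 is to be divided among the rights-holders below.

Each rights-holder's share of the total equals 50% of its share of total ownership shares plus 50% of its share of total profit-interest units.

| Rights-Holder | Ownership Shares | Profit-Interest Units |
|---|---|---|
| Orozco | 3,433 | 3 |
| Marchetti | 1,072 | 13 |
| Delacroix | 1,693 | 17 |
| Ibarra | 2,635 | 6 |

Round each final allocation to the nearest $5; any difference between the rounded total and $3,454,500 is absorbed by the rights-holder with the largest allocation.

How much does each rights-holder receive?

Ownership shares total 8,833; profit-interest units total 39.
Combined weights (50% ownership shares + 50% profit-interest units): Orozco 0.2328; Marchetti 0.2273; Delacroix 0.3138; Ibarra 0.2261.
Proportional shares: Orozco 804,171.76; Marchetti 785,374.36; Delacroix 1,083,961.73; Ibarra 780,992.15.
Rounded to nearest $5: Orozco $804,170; Marchetti $785,375; Delacroix $1,083,960; Ibarra $780,990. Sum = $3,454,495.
Difference $3,454,500 − $3,454,495 = +$5 applied to largest allocation (Delacroix): Delacroix becomes $1,083,965.

Orozco: $804,170 | Marchetti: $785,375 | Delacroix: $1,083,965 | Ibarra: $780,990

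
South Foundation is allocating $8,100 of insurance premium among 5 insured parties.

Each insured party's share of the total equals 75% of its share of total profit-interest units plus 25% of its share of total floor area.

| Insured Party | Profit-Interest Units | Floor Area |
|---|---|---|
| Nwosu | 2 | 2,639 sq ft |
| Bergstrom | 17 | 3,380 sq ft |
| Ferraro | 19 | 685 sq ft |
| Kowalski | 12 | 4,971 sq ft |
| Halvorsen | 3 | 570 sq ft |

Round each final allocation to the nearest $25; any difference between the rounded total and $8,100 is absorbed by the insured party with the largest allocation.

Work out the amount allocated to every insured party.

Totals — profit-interest units 53, floor area 12,245.
Blended shares (75% profit-interest units + 25% floor area): Nwosu 0.0822; Bergstrom 0.3096; Ferraro 0.2829; Kowalski 0.2713; Halvorsen 0.0541.
Pro-rata amounts: Nwosu 665.67; Bergstrom 2,507.55; Ferraro 2,291.11; Kowalski 2,197.54; Halvorsen 438.13.
At nearest $25: Nwosu $675; Bergstrom $2,500; Ferraro $2,300; Kowalski $2,200; Halvorsen $450. Sum = $8,125.
Difference $8,100 − $8,125 = −$25 applied to largest allocation (Bergstrom): Bergstrom becomes $2,475.

Nwosu: $675 · Bergstrom: $2,475 · Ferraro: $2,300 · Kowalski: $2,200 · Halvorsen: $450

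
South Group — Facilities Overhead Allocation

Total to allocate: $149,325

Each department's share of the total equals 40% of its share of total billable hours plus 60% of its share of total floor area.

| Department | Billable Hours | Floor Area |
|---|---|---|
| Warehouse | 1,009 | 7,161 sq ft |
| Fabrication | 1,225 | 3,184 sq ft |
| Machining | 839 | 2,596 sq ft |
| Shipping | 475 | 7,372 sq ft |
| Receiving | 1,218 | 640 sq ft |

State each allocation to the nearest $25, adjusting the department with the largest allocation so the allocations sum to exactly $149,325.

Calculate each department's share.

Warehouse: $43,250 · Fabrication: $28,975 · Machining: $21,625 · Shipping: $37,475 · Receiving: $18,000

Totals — billable hours 4,766, floor area 20,953.
Composite weights (40% billable hours + 60% floor area): Warehouse 0.2897; Fabrication 0.1940; Machining 0.1448; Shipping 0.2510; Receiving 0.1206.
Pro-rata amounts: Warehouse 43,265.74; Fabrication 28,967.12; Machining 21,615.28; Shipping 37,475.61; Receiving 18,001.25.
At nearest $25: Warehouse $43,275; Fabrication $28,975; Machining $21,625; Shipping $37,475; Receiving $18,000. Sum = $149,350.
Difference $149,325 − $149,350 = −$25 applied to largest allocation (Warehouse): Warehouse becomes $43,250.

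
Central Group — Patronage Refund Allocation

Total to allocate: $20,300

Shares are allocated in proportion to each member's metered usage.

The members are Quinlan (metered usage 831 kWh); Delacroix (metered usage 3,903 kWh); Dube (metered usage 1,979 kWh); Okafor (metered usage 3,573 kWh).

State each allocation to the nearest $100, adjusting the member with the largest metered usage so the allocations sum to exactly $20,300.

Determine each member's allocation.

Quinlan: $1,600 · Delacroix: $7,700 · Dube: $3,900 · Okafor: $7,100

Combined metered usage = 831 + 3,903 + 1,979 + 3,573 = 10,286.
Pro-rata amounts: Quinlan 1,640.03; Delacroix 7,702.79; Dube 3,905.67; Okafor 7,051.52.
At nearest $100: Quinlan $1,600; Delacroix $7,700; Dube $3,900; Okafor $7,100. Sum = $20,300.
No rounding difference to absorb.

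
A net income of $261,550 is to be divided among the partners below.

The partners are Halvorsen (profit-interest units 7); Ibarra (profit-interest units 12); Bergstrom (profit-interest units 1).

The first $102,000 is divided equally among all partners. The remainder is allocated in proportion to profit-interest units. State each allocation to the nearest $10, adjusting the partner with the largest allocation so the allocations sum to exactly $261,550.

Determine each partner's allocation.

Halvorsen: $89,840 | Ibarra: $129,730 | Bergstrom: $41,980

$102,000 shared equally gives $34,000 per partner.
Remainder $159,550 by profit-interest units (total 20): Halvorsen 55,842.50 → $55,840; Ibarra 95,730.00 → $95,730; Bergstrom 7,977.50 → $7,980.
Totals: Halvorsen $34,000 + $55,840 = $89,840; Ibarra $34,000 + $95,730 = $129,730; Bergstrom $34,000 + $7,980 = $41,980.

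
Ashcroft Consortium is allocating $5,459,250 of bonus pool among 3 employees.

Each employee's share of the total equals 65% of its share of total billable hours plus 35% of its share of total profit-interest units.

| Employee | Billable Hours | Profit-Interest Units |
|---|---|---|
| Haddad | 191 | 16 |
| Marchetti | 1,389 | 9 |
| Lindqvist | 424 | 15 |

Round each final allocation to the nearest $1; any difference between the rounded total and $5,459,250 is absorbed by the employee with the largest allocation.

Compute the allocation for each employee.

Totals — billable hours 2,004, profit-interest units 40.
Combined weights (65% billable hours + 35% profit-interest units): Haddad 0.2020; Marchetti 0.5293; Lindqvist 0.2688.
Raw shares: Haddad 1,102,501.53; Marchetti 2,889,438.82; Lindqvist 1,467,309.65.
At nearest $1: Haddad $1,102,502; Marchetti $2,889,439; Lindqvist $1,467,310. Sum = $5,459,251.
Difference $5,459,250 − $5,459,251 = −$1 applied to largest allocation (Marchetti): Marchetti becomes $2,889,438.

Haddad: $1,102,502 | Marchetti: $2,889,438 | Lindqvist: $1,467,310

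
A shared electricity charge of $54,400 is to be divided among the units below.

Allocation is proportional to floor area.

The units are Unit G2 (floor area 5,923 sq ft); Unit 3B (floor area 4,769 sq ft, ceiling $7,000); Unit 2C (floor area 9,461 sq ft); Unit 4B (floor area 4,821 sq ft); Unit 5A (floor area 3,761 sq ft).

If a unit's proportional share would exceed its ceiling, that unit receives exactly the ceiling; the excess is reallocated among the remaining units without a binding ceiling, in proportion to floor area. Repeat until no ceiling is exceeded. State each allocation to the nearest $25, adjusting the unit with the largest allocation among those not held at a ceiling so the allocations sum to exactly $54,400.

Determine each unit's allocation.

Sum of floor area: 28,735.
Pro-rata shares before constraints: Unit G2 11,213.20; Unit 3B 9,028.49; Unit 2C 17,911.20; Unit 4B 9,126.93; Unit 5A 7,120.18.
Held at cap: Unit 3B ($7,000); residual $47,400 reallocated over remaining floor area 23,966.
Redistributed shares: Unit G2 11,714.52 → $11,725; Unit 2C 18,711.98 → $18,700; Unit 4B 9,534.98 → $9,525; Unit 5A 7,438.51 → $7,450.

Unit G2: $11,725; Unit 3B: $7,000; Unit 2C: $18,700; Unit 4B: $9,525; Unit 5A: $7,450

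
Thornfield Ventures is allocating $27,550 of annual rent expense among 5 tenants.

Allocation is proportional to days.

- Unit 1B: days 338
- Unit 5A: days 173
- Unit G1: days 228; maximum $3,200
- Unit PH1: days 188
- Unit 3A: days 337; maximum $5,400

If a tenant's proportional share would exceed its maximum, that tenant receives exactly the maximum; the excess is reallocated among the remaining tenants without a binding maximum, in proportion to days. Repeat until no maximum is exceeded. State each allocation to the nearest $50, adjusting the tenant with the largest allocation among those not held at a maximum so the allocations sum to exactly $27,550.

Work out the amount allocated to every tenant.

Unit 1B: $9,150 | Unit 5A: $4,700 | Unit G1: $3,200 | Unit PH1: $5,100 | Unit 3A: $5,400

Sum of days: 1,264.
Proportional shares (ignoring caps): Unit 1B 7,367.01; Unit 5A 3,770.69; Unit G1 4,969.46; Unit PH1 4,097.63; Unit 3A 7,345.21.
Cap binds for Unit G1 ($3,200), Unit 3A ($5,400); residual $18,950 reallocated over remaining days 699.
Redistributed shares: Unit 1B 9,163.23 → $9,150; Unit 5A 4,690.06 → $4,700; Unit PH1 5,096.71 → $5,100.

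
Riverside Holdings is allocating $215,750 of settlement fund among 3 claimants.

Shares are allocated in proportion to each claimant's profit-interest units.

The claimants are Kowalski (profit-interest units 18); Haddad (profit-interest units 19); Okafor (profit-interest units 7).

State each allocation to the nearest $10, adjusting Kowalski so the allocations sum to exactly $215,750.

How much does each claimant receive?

Kowalski: $88,270; Haddad: $93,160; Okafor: $34,320

Combined profit-interest units = 44.
Raw shares: Kowalski 18/44 × $215,750 = 88,261.36; Haddad 19/44 × $215,750 = 93,164.77; Okafor 7/44 × $215,750 = 34,323.86.
After rounding ($10): Kowalski $88,260; Haddad $93,160; Okafor $34,320. Sum = $215,740.
Difference $215,750 − $215,740 = +$10 applied to Kowalski: Kowalski becomes $88,270.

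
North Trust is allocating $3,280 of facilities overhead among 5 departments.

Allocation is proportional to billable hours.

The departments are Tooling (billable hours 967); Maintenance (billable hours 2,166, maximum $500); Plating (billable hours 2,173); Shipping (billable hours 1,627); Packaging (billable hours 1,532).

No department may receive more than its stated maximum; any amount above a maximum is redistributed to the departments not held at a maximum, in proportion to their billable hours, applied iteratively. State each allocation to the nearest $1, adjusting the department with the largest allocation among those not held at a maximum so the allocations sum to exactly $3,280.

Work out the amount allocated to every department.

Total billable hours = 8,465.
Pro-rata shares before constraints: Tooling 374.69; Maintenance 839.28; Plating 841.99; Shipping 630.43; Packaging 593.62.
Held at cap: Maintenance ($500); residual $2,780 reallocated over remaining billable hours 6,299.
Redistributed shares: Tooling 426.78 → $427; Plating 959.03 → $959; Shipping 718.06 → $718; Packaging 676.13 → $676.

Tooling: $427 | Maintenance: $500 | Plating: $959 | Shipping: $718 | Packaging: $676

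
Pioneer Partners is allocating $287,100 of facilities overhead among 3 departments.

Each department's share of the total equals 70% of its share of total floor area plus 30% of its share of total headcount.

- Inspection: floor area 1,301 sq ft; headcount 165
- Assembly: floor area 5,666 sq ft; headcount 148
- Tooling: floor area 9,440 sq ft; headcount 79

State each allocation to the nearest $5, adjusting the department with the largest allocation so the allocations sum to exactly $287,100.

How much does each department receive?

Floor area total 16,407; headcount total 392.
Blended shares (70% floor area + 30% headcount): Inspection 0.1818; Assembly 0.3550; Tooling 0.4632.
Proportional shares: Inspection 52,189.70; Assembly 101,921.53; Tooling 132,988.77.
Rounded to nearest $5: Inspection $52,190; Assembly $101,920; Tooling $132,990. Sum = $287,100.
Rounded total matches; no reconciliation needed.

Inspection: $52,190 | Assembly: $101,920 | Tooling: $132,990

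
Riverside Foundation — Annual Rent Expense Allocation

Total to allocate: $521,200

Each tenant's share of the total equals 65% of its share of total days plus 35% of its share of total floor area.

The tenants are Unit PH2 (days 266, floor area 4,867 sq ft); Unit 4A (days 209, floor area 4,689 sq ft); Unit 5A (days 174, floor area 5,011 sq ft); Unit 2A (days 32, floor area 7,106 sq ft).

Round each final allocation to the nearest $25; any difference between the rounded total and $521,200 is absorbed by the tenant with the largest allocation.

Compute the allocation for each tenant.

Days total 681; floor area total 21,673.
Composite weights (65% days + 35% floor area): Unit PH2 0.3325; Unit 4A 0.2752; Unit 5A 0.2470; Unit 2A 0.1453.
Unrounded shares: Unit PH2 173,293.33; Unit 4A 143,439.09; Unit 5A 128,737.74; Unit 2A 75,729.84.
After rounding ($25): Unit PH2 $173,300; Unit 4A $143,450; Unit 5A $128,750; Unit 2A $75,725. Sum = $521,225.
Difference $521,200 − $521,225 = −$25 applied to largest allocation (Unit PH2): Unit PH2 becomes $173,275.

Unit PH2: $173,275 | Unit 4A: $143,450 | Unit 5A: $128,750 | Unit 2A: $75,725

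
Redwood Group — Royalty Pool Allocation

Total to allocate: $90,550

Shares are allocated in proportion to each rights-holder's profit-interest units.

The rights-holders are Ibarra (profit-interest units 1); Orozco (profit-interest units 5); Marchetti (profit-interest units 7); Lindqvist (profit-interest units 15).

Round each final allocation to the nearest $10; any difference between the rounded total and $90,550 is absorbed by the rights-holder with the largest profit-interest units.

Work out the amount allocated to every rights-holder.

Ibarra: $3,230 · Orozco: $16,170 · Marchetti: $22,640 · Lindqvist: $48,510

Total profit-interest units = 1 + 5 + 7 + 15 = 28.
Unrounded shares: Ibarra 3,233.93; Orozco 16,169.64; Marchetti 22,637.50; Lindqvist 48,508.93.
At nearest $10: Ibarra $3,230; Orozco $16,170; Marchetti $22,640; Lindqvist $48,510. Sum = $90,550.
No rounding difference to absorb.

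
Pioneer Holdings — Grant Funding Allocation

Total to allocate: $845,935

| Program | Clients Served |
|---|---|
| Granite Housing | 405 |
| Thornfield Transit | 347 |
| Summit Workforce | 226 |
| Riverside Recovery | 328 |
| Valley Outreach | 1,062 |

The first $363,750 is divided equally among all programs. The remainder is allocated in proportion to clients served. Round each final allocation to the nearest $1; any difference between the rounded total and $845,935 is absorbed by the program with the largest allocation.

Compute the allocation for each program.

Granite Housing: $155,218 | Thornfield Transit: $143,408 | Summit Workforce: $118,769 | Riverside Recovery: $139,539 | Valley Outreach: $289,001

First tranche $363,750 split equally: $72,750 each.
Remainder $482,185 by clients served (total 2,368): Granite Housing 82,468.30 → $82,468; Thornfield Transit 70,658.02 → $70,658; Summit Workforce 46,019.35 → $46,019; Riverside Recovery 66,789.14 → $66,789; Valley Outreach 216,250.20 → $216,250.
Rounding difference +$1 on remainder applied to Valley Outreach.
Totals: Granite Housing $72,750 + $82,468 = $155,218; Thornfield Transit $72,750 + $70,658 = $143,408; Summit Workforce $72,750 + $46,019 = $118,769; Riverside Recovery $72,750 + $66,789 = $139,539; Valley Outreach $72,750 + $216,251 = $289,001.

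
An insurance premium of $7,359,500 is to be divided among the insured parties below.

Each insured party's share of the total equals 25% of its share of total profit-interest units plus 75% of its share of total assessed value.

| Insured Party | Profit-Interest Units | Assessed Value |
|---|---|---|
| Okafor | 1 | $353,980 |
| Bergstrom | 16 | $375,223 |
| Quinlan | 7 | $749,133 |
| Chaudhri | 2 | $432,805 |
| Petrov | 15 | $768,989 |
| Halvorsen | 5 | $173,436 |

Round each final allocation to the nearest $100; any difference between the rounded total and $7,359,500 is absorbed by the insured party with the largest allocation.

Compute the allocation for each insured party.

Okafor: $724,700; Bergstrom: $1,365,700; Quinlan: $1,729,000; Chaudhri: $917,200; Petrov: $2,087,400; Halvorsen: $535,500

Profit-interest units total 46; assessed value total 2,853,566.
Blended shares (25% profit-interest units + 75% assessed value): Okafor 0.0985; Bergstrom 0.1856; Quinlan 0.2349; Chaudhri 0.1246; Petrov 0.2836; Halvorsen 0.0728.
Raw shares: Okafor 724,697.36; Bergstrom 1,365,746.73; Quinlan 1,729,021.66; Chaudhri 917,165.07; Petrov 2,087,407.19; Halvorsen 535,461.98.
Rounded to nearest $100: Okafor $724,700; Bergstrom $1,365,700; Quinlan $1,729,000; Chaudhri $917,200; Petrov $2,087,400; Halvorsen $535,500. Sum = $7,359,500.
No rounding difference to absorb.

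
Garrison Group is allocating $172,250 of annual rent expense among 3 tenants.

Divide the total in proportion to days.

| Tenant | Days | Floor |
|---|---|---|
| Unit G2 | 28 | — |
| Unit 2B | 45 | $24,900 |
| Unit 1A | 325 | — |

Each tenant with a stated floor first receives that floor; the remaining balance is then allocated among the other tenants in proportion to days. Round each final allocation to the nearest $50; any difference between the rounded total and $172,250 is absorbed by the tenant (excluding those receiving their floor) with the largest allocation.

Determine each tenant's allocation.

Minimums first: Unit 2B $24,900. Residual $147,350.
Residual split over remaining days 353: Unit G2 11,687.82 → $11,700; Unit 1A 135,662.18 → $135,650.

Unit G2: $11,700; Unit 2B: $24,900; Unit 1A: $135,650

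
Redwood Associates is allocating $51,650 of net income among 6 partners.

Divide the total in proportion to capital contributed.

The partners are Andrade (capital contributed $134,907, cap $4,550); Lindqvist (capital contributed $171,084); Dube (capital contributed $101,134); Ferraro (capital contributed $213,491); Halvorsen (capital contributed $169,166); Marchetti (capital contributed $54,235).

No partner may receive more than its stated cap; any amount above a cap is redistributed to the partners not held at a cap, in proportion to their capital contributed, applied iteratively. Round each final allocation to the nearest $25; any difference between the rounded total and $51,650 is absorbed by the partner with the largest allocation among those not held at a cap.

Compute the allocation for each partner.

Combined capital contributed = 844,017.
Pro-rata shares before constraints: Andrade 8,255.69; Lindqvist 10,469.56; Dube 6,188.94; Ferraro 13,064.68; Halvorsen 10,352.19; Marchetti 3,318.94.
Held at cap: Andrade ($4,550); balance $47,100 reallocated over remaining capital contributed 709,110.
Shares after redistribution: Lindqvist 11,363.62 → $11,375; Dube 6,717.45 → $6,725; Ferraro 14,180.35 → $14,175; Halvorsen 11,236.22 → $11,225; Marchetti 3,602.36 → $3,600.

Andrade: $4,550; Lindqvist: $11,375; Dube: $6,725; Ferraro: $14,175; Halvorsen: $11,225; Marchetti: $3,600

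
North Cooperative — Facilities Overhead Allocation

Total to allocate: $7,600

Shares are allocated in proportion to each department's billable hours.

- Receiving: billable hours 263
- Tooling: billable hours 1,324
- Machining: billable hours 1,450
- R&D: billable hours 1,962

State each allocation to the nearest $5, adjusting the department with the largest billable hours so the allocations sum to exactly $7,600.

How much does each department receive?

Receiving: $400 · Tooling: $2,015 · Machining: $2,205 · R&D: $2,980

Total billable hours = 263 + 1,324 + 1,450 + 1,962 = 4,999.
Proportional shares: Receiving 399.84; Tooling 2,012.88; Machining 2,204.44; R&D 2,982.84.
After rounding ($5): Receiving $400; Tooling $2,015; Machining $2,205; R&D $2,985. Sum = $7,605.
Difference $7,600 − $7,605 = −$5 applied to largest billable hours (R&D): R&D becomes $2,980.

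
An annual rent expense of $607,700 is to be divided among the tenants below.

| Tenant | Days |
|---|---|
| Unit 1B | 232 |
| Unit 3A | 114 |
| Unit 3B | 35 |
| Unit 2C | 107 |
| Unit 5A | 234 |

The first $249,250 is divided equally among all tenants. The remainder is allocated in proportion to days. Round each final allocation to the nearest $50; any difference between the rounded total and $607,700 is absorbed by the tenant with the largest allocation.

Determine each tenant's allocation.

First tranche $249,250 split equally: $49,850 each.
Remainder $358,450 by days (total 722): Unit 1B 115,180.61 → $115,200; Unit 3A 56,597.37 → $56,600; Unit 3B 17,376.39 → $17,400; Unit 2C 53,122.09 → $53,100; Unit 5A 116,173.55 → $116,150.
Totals: Unit 1B $49,850 + $115,200 = $165,050; Unit 3A $49,850 + $56,600 = $106,450; Unit 3B $49,850 + $17,400 = $67,250; Unit 2C $49,850 + $53,100 = $102,950; Unit 5A $49,850 + $116,150 = $166,000.

Unit 1B: $165,050; Unit 3A: $106,450; Unit 3B: $67,250; Unit 2C: $102,950; Unit 5A: $166,000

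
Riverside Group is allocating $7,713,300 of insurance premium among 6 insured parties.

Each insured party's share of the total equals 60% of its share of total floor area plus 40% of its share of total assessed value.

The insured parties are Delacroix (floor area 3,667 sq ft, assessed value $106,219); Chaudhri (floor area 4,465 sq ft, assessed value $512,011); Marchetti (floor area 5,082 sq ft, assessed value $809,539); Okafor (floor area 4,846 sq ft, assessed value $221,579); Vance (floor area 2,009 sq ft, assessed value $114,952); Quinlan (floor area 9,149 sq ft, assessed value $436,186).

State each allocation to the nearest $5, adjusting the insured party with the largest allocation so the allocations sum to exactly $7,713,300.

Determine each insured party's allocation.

Floor area total 29,218; assessed value total 2,200,486.
Blended shares (60% floor area + 40% assessed value): Delacroix 0.0946; Chaudhri 0.1848; Marchetti 0.2515; Okafor 0.1398; Vance 0.0622; Quinlan 0.2672.
Raw shares: Delacroix 729,764.38; Chaudhri 1,425,127.84; Marchetti 1,940,023.97; Okafor 1,078,259.11; Vance 479,390.37; Quinlan 2,060,734.33.
At nearest $5: Delacroix $729,765; Chaudhri $1,425,130; Marchetti $1,940,025; Okafor $1,078,260; Vance $479,390; Quinlan $2,060,735. Sum = $7,713,305.
Difference $7,713,300 − $7,713,305 = −$5 applied to largest allocation (Quinlan): Quinlan becomes $2,060,730.

Delacroix: $729,765 | Chaudhri: $1,425,130 | Marchetti: $1,940,025 | Okafor: $1,078,260 | Vance: $479,390 | Quinlan: $2,060,730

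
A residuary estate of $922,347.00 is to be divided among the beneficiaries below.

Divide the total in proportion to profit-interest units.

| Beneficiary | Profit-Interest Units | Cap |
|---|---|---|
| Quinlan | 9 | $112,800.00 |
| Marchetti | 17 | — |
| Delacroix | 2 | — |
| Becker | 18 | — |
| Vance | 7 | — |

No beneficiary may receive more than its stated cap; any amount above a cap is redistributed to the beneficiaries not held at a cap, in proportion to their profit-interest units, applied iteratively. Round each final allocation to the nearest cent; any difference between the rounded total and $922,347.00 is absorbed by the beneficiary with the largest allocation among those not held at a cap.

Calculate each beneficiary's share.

Sum of profit-interest units: 53.
Pro-rata shares before constraints: Quinlan 156,624.9623; Marchetti 295,847.1509; Delacroix 34,805.5472; Becker 313,249.9245; Vance 121,819.4151.
Cap binds for Quinlan ($112,800.00); residual $809,547.00 reallocated over remaining profit-interest units 44.
Remaining shares: Marchetti 312,779.5227 → $312,779.52; Delacroix 36,797.5909 → $36,797.59; Becker 331,178.3182 → $331,178.32; Vance 128,791.5682 → $128,791.57.

Quinlan: $112,800.00; Marchetti: $312,779.52; Delacroix: $36,797.59; Becker: $331,178.32; Vance: $128,791.57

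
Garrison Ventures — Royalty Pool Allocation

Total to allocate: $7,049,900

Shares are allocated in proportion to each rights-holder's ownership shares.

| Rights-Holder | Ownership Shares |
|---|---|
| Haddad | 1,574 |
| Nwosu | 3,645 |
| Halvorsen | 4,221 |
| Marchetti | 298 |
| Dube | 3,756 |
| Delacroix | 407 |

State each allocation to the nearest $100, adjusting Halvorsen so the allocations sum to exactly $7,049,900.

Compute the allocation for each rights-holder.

Haddad: $798,300; Nwosu: $1,848,600; Halvorsen: $2,140,600; Marchetti: $151,100; Dube: $1,904,900; Delacroix: $206,400

Combined ownership shares = 13,901.
Raw shares: Haddad 1,574/13,901 × $7,049,900 = 798,254.99; Nwosu 3,645/13,901 × $7,049,900 = 1,848,563.81; Halvorsen 4,221/13,901 × $7,049,900 = 2,140,682.53; Marchetti 298/13,901 × $7,049,900 = 151,130.87; Dube 3,756/13,901 × $7,049,900 = 1,904,857.52; Delacroix 407/13,901 × $7,049,900 = 206,410.28.
After rounding ($100): Haddad $798,300; Nwosu $1,848,600; Halvorsen $2,140,700; Marchetti $151,100; Dube $1,904,900; Delacroix $206,400. Sum = $7,050,000.
Difference $7,049,900 − $7,050,000 = −$100 applied to Halvorsen: Halvorsen becomes $2,140,600.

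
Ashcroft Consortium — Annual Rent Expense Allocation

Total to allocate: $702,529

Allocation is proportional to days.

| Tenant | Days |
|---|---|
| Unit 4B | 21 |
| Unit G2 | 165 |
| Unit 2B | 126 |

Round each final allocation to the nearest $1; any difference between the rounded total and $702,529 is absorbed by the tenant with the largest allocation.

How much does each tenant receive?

Combined days = 312.
Unrounded shares: Unit 4B 21/312 × $702,529 = 47,285.61; Unit G2 165/312 × $702,529 = 371,529.76; Unit 2B 126/312 × $702,529 = 283,713.63.
After rounding ($1): Unit 4B $47,286; Unit G2 $371,530; Unit 2B $283,714. Sum = $702,530.
Difference $702,529 − $702,530 = −$1 applied to largest allocation (Unit G2): Unit G2 becomes $371,529.

Unit 4B: $47,286 | Unit G2: $371,529 | Unit 2B: $283,714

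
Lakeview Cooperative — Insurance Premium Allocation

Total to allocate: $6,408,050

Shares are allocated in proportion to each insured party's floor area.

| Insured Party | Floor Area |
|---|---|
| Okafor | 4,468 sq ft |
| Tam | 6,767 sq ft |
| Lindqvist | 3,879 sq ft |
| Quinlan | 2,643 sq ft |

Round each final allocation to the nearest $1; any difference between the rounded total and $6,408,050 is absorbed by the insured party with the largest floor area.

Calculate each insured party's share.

Okafor: $1,612,388; Tam: $2,442,037; Lindqvist: $1,399,833; Quinlan: $953,792

Total floor area = 4,468 + 6,767 + 3,879 + 2,643 = 17,757.
Pro-rata amounts: Okafor 1,612,387.64; Tam 2,442,038.31; Lindqvist 1,399,832.51; Quinlan 953,791.53.
After rounding ($1): Okafor $1,612,388; Tam $2,442,038; Lindqvist $1,399,833; Quinlan $953,792. Sum = $6,408,051.
Difference $6,408,050 − $6,408,051 = −$1 applied to largest floor area (Tam): Tam becomes $2,442,037.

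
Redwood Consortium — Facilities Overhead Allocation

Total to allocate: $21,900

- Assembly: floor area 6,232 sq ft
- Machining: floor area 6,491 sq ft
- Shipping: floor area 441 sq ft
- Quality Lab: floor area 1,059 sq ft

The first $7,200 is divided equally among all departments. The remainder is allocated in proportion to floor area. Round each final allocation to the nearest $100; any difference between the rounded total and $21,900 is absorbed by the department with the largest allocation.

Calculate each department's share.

$7,200 shared equally gives $1,800 per department.
Remainder $14,700 by floor area (total 14,223): Assembly 6,441.00 → $6,400; Machining 6,708.69 → $6,700; Shipping 455.79 → $500; Quality Lab 1,094.52 → $1,100.
Totals: Assembly $1,800 + $6,400 = $8,200; Machining $1,800 + $6,700 = $8,500; Shipping $1,800 + $500 = $2,300; Quality Lab $1,800 + $1,100 = $2,900.

Assembly: $8,200; Machining: $8,500; Shipping: $2,300; Quality Lab: $2,900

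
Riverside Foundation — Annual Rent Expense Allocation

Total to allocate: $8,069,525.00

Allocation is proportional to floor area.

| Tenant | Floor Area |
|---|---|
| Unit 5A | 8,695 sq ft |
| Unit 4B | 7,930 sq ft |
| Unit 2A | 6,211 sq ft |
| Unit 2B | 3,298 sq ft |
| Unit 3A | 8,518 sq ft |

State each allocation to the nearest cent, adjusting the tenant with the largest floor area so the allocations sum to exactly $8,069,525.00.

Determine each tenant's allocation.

Unit 5A: $2,024,833.20 · Unit 4B: $1,846,685.13 · Unit 2A: $1,446,375.96 · Unit 2B: $768,016.09 · Unit 3A: $1,983,614.62

Sum of floor area: 8,695 + 7,930 + 6,211 + 3,298 + 8,518 = 34,652.
Pro-rata amounts: Unit 5A 2,024,833.1951; Unit 4B 1,846,685.1336; Unit 2A 1,446,375.9603; Unit 2B 768,016.0871; Unit 3A 1,983,614.6240.
After rounding (cent): Unit 5A $2,024,833.20; Unit 4B $1,846,685.13; Unit 2A $1,446,375.96; Unit 2B $768,016.09; Unit 3A $1,983,614.62. Sum = $8,069,525.00.
Rounded total matches; no reconciliation needed.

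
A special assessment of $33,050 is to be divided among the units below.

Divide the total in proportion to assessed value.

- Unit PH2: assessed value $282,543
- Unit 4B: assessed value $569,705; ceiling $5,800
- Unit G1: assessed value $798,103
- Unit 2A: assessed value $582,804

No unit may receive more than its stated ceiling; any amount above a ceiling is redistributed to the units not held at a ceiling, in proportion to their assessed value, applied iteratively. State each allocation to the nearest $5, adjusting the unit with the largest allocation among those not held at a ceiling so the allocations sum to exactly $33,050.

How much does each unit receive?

Assessed value total: 2,233,155.
Pro-rata shares before constraints: Unit PH2 4,181.55; Unit 4B 8,431.46; Unit G1 11,811.68; Unit 2A 8,625.32.
Cap binds for Unit 4B ($5,800); residual $27,250 reallocated over remaining assessed value 1,663,450.
Shares after redistribution: Unit PH2 4,628.51 → $4,630; Unit G1 13,074.22 → $13,075; Unit 2A 9,547.27 → $9,545.

Unit PH2: $4,630 · Unit 4B: $5,800 · Unit G1: $13,075 · Unit 2A: $9,545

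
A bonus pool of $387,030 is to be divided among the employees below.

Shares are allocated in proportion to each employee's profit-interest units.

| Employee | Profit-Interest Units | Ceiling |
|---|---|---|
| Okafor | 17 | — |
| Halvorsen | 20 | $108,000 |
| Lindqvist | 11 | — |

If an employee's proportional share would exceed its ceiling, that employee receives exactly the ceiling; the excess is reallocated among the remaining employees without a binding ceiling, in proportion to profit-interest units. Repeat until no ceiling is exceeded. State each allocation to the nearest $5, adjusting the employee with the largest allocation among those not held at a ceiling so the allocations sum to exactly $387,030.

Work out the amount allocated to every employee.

Combined profit-interest units = 48.
Pro-rata shares before constraints: Okafor 137,073.12; Halvorsen 161,262.50; Lindqvist 88,694.38.
Cap binds for Halvorsen ($108,000); remaining pool $279,030 reallocated over remaining profit-interest units 28.
Redistributed shares: Okafor 169,411.07 → $169,410; Lindqvist 109,618.93 → $109,620.

Okafor: $169,410 | Halvorsen: $108,000 | Lindqvist: $109,620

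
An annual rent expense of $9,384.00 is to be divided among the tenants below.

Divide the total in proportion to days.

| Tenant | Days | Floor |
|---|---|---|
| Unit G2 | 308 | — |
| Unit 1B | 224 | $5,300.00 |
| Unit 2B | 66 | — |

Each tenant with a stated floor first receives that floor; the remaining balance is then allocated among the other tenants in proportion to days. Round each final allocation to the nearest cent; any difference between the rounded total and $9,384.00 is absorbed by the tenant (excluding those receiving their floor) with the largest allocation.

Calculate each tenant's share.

Guaranteed amounts: Unit 1B $5,300.00. Balance $4,084.00.
Balance split over remaining days 374: Unit G2 3,363.2941 → $3,363.29; Unit 2B 720.7059 → $720.71.

Unit G2: $3,363.29 | Unit 1B: $5,300.00 | Unit 2B: $720.71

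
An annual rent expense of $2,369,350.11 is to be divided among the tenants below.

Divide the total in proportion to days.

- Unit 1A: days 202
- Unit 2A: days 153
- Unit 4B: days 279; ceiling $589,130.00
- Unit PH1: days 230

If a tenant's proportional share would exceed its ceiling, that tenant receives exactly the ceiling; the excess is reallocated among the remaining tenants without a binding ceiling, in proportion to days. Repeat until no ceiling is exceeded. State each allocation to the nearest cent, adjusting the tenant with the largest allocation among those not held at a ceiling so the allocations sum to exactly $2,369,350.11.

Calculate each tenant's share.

Unit 1A: $614,708.48 | Unit 2A: $465,596.03 | Unit 4B: $589,130.00 | Unit PH1: $699,915.60

Total days = 864.
Proportional shares (ignoring caps): Unit 1A 553,945.2803; Unit 2A 419,572.4153; Unit 4B 765,102.6397; Unit PH1 630,729.7747.
Held at cap: Unit 4B ($589,130.00); remaining pool $1,780,220.11 reallocated over remaining days 585.
Shares after redistribution: Unit 1A 614,708.4824 → $614,708.48; Unit 2A 465,596.0288 → $465,596.03; Unit PH1 699,915.5988 → $699,915.60.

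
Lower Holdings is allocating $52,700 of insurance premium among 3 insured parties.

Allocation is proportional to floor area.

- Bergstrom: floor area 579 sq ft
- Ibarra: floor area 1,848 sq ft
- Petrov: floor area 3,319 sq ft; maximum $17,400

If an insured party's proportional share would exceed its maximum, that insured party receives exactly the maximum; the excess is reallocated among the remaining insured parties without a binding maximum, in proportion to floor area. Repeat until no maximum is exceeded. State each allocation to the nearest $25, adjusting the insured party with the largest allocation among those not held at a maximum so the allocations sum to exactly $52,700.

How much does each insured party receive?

Bergstrom: $8,425; Ibarra: $26,875; Petrov: $17,400

Combined floor area = 5,746.
Proportional shares (ignoring caps): Bergstrom 5,310.36; Ibarra 16,949.11; Petrov 30,440.53.
Held at cap: Petrov ($17,400); balance $35,300 reallocated over remaining floor area 2,427.
Remaining shares: Bergstrom 8,421.38 → $8,425; Ibarra 26,878.62 → $26,875.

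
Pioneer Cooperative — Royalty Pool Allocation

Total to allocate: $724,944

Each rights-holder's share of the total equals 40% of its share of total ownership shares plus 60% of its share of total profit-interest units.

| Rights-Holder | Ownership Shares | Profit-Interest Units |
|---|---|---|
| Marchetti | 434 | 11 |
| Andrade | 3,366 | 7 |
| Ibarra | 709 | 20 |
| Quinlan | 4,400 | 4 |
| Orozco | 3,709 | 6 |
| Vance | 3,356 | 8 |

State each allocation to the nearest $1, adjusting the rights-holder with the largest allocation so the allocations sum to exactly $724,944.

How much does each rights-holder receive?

Marchetti: $93,318 · Andrade: $115,474 · Ibarra: $168,216 · Quinlan: $110,943 · Orozco: $113,933 · Vance: $123,060

Ownership shares total 15,974; profit-interest units total 56.
Composite weights (40% ownership shares + 60% profit-interest units): Marchetti 0.1287; Andrade 0.1593; Ibarra 0.2320; Quinlan 0.1530; Orozco 0.1572; Vance 0.1698.
Unrounded shares: Marchetti 93,318.27; Andrade 115,474.13; Ibarra 168,215.69; Quinlan 110,942.66; Orozco 113,933.39; Vance 123,059.86.
After rounding ($1): Marchetti $93,318; Andrade $115,474; Ibarra $168,216; Quinlan $110,943; Orozco $113,933; Vance $123,060. Sum = $724,944.
No rounding difference to absorb.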